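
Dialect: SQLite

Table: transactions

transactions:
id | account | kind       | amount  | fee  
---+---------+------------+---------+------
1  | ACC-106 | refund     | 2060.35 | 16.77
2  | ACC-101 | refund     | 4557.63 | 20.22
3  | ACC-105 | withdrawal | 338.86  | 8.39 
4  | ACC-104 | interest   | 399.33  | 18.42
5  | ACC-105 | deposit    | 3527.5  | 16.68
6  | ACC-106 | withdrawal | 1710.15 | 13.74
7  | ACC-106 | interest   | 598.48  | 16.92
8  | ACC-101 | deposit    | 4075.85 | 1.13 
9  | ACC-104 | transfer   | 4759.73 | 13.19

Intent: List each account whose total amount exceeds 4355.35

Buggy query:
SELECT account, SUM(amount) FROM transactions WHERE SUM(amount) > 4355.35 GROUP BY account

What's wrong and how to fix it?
Bug: Aggregate functions cannot appear in a WHERE clause

Fix: Move the aggregate condition to a HAVING clause

Corrected query:
SELECT account, SUM(amount) FROM transactions GROUP BY account HAVING SUM(amount) > 4355.35

Result:
account | SUM(amount)
--------+------------
ACC-101 | 8633.48    
ACC-104 | 5159.06    
ACC-106 | 4368.98    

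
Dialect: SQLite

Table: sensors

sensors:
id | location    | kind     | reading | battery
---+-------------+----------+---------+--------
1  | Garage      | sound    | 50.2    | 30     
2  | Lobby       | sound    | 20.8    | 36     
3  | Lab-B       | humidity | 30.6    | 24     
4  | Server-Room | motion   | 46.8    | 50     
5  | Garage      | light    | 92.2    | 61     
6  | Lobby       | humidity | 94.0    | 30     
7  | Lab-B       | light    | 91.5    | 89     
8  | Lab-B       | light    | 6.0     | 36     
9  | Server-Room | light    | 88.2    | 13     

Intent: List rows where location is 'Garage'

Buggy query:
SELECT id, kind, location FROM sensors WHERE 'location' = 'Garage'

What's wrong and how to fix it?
Bug: Single quotes denote string literals in SQL; the column name is being compared as a constant string

Fix: Remove the quotes around the column name (or use double quotes for an identifier)

Corrected query:
SELECT id, kind, location FROM sensors WHERE location = 'Garage'

Result:
id | kind  | location
---+-------+---------
1  | sound | Garage  
5  | light | Garage  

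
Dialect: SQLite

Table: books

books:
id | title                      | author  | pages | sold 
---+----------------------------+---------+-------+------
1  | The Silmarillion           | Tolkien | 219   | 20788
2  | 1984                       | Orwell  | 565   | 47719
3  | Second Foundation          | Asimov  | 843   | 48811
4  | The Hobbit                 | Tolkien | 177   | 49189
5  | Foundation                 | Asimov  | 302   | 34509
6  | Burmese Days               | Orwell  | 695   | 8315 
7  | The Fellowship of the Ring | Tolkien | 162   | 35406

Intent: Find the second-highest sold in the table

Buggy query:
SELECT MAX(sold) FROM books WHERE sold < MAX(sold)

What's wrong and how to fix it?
Bug: MAX(sold) on the right of the comparison is an aggregate-in-WHERE error

Fix: Put the inner MAX in a scalar subquery

Corrected query:
SELECT MAX(sold) FROM books WHERE sold < (SELECT MAX(sold) FROM books)

Result:
MAX(sold)
---------
48811    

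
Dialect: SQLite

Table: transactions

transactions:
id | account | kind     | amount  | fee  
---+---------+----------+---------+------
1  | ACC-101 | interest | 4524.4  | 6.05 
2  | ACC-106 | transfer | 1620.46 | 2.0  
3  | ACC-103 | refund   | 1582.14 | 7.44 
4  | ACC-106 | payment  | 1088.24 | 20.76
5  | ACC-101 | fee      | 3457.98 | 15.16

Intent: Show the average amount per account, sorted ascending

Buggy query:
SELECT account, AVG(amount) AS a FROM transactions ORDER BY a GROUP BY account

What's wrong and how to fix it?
Bug: GROUP BY must precede ORDER BY

Fix: Reorder: SELECT … FROM … GROUP BY … ORDER BY …

Corrected query:
SELECT account, AVG(amount) AS a FROM transactions GROUP BY account ORDER BY a

Result:
account | a      
--------+--------
ACC-106 | 1354.35
ACC-103 | 1582.14
ACC-101 | 3991.19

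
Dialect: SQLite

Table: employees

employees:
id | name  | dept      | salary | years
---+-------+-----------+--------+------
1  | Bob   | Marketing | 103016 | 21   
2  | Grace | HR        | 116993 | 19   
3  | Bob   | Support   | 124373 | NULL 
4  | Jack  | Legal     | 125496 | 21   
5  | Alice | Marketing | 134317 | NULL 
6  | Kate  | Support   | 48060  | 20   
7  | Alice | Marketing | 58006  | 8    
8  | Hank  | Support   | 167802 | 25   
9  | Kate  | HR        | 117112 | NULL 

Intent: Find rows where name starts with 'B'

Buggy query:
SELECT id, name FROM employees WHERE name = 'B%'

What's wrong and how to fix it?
Bug: Wildcards only work with LIKE; '=' treats '%' as a literal character

Fix: Replace '=' with LIKE so 'B%' is treated as a pattern

Corrected query:
SELECT id, name FROM employees WHERE name LIKE 'B%'

Result:
id | name
---+-----
1  | Bob 
3  | Bob 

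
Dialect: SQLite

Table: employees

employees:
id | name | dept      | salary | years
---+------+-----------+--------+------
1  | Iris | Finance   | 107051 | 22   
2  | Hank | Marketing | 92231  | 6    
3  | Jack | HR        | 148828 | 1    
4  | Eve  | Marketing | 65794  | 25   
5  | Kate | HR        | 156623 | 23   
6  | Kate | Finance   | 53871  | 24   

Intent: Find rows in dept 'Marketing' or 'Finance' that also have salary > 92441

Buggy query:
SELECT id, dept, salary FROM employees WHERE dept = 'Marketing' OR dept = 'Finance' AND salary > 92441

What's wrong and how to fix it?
Bug: AND binds tighter than OR, so this parses as dept = 'Marketing' OR (dept = 'Finance' AND salary > 92441)

Fix: Add parentheses around the OR so the AND applies to both alternatives

Corrected query:
SELECT id, dept, salary FROM employees WHERE (dept = 'Marketing' OR dept = 'Finance') AND salary > 92441

Result:
id | dept    | salary
---+---------+-------
1  | Finance | 107051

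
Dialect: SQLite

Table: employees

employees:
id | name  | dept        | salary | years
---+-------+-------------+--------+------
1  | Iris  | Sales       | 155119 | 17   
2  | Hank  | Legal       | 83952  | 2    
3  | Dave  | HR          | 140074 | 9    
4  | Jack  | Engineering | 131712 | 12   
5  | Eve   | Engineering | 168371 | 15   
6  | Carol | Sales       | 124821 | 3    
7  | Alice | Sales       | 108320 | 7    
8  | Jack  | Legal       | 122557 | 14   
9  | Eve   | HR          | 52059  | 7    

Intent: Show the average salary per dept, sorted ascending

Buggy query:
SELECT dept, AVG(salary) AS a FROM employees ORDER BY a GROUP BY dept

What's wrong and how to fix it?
Bug: ORDER BY appears before GROUP BY; SQL clause order requires GROUP BY first

Fix: Move ORDER BY to the end, after GROUP BY

Corrected query:
SELECT dept, AVG(salary) AS a FROM employees GROUP BY dept ORDER BY a

Result:
dept        | a       
------------+---------
HR          | 96066.5 
Legal       | 103254.5
Sales       | 129420  
Engineering | 150041.5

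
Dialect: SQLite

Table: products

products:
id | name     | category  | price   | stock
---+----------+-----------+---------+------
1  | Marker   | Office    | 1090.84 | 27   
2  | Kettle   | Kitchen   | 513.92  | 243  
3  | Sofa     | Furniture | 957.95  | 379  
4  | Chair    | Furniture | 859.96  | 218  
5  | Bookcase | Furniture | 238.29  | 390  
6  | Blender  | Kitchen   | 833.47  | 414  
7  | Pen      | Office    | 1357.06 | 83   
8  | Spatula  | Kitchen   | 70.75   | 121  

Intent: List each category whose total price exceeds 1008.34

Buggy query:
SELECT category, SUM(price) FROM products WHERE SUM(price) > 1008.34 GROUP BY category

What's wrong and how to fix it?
Bug: WHERE runs before GROUP BY, so aggregates aren't available there

Fix: Move the aggregate condition to a HAVING clause

Corrected query:
SELECT category, SUM(price) FROM products GROUP BY category HAVING SUM(price) > 1008.34

Result:
category  | SUM(price)
----------+-----------
Furniture | 2056.2    
Kitchen   | 1418.14   
Office    | 2447.9    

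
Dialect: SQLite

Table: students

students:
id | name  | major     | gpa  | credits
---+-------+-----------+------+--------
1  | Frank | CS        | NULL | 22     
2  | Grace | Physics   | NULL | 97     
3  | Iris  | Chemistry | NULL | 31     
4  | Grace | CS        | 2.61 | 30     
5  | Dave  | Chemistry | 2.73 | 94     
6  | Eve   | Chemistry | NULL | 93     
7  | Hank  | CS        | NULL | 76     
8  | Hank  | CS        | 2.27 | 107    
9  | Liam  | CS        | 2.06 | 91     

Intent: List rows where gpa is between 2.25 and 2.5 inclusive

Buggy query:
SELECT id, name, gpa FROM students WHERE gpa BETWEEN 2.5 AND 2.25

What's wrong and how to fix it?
Bug: BETWEEN expects the lower bound first; with 2.5 AND 2.25 the range is empty

Fix: Swap the bounds so the smaller value comes first

Corrected query:
SELECT id, name, gpa FROM students WHERE gpa BETWEEN 2.25 AND 2.5

Result:
id | name | gpa 
---+------+-----
8  | Hank | 2.27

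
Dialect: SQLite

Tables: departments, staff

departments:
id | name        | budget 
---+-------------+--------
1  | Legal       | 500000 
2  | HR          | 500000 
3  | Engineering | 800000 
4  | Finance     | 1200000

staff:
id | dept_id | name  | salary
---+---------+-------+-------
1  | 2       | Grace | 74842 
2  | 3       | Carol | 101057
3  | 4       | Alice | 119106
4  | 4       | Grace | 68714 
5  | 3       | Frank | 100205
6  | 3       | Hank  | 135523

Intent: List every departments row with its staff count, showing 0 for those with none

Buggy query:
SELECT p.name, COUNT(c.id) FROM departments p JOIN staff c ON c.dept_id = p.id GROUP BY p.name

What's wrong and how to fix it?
Bug: An inner join excludes parents with zero children

Fix: Switch to LEFT JOIN to retain unmatched parent rows

Corrected query:
SELECT p.name, COUNT(c.id) FROM departments p LEFT JOIN staff c ON c.dept_id = p.id GROUP BY p.name

Result:
name        | COUNT(c.id)
------------+------------
Engineering | 3          
Finance     | 2          
HR          | 1          
Legal       | 0          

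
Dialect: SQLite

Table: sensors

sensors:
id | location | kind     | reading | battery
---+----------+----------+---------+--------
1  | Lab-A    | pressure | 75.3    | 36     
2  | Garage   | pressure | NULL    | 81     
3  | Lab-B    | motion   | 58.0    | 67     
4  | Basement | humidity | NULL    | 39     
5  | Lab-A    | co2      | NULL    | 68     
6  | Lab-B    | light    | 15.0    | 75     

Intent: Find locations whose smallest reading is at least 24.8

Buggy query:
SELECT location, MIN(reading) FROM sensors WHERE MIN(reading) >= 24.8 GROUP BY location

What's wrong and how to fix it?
Bug: Aggregates like MIN are computed per group after WHERE runs

Fix: Use HAVING for the per-group MIN condition

Corrected query:
SELECT location, MIN(reading) FROM sensors GROUP BY location HAVING MIN(reading) >= 24.8

Result:
location | MIN(reading)
---------+-------------
Lab-A    | 75.3        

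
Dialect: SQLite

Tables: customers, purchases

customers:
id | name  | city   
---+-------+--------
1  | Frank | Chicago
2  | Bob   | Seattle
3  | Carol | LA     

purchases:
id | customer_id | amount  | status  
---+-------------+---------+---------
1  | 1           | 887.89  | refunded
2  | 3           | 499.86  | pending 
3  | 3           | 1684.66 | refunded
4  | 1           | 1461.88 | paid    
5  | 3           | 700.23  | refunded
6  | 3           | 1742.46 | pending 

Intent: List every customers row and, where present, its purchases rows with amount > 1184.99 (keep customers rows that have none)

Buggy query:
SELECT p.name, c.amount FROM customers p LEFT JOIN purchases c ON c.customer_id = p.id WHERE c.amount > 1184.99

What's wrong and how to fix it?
Bug: A WHERE condition on the right-hand table after LEFT JOIN drops unmatched parents

Fix: Put 'c.amount > 1184.99' in the JOIN's ON clause instead of WHERE

Corrected query:
SELECT p.name, c.amount FROM customers p LEFT JOIN purchases c ON c.customer_id = p.id AND c.amount > 1184.99

Result:
name  | amount 
------+--------
Frank | 1461.88
Bob   | NULL   
Carol | 1684.66
Carol | 1742.46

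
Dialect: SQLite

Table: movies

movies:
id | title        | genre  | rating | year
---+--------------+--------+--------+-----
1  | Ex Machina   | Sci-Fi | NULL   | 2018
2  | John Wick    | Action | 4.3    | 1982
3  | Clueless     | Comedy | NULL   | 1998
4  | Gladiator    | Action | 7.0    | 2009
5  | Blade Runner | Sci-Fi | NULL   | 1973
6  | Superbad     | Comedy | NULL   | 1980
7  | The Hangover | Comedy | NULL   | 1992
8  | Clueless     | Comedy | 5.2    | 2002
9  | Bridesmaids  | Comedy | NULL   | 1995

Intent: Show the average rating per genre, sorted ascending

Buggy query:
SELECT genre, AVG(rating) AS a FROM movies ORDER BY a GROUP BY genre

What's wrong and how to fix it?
Bug: GROUP BY must precede ORDER BY

Fix: Move ORDER BY to the end, after GROUP BY

Corrected query:
SELECT genre, AVG(rating) AS a FROM movies GROUP BY genre ORDER BY a

Result:
genre  | a   
-------+-----
Sci-Fi | NULL
Comedy | 5.2 
Action | 5.65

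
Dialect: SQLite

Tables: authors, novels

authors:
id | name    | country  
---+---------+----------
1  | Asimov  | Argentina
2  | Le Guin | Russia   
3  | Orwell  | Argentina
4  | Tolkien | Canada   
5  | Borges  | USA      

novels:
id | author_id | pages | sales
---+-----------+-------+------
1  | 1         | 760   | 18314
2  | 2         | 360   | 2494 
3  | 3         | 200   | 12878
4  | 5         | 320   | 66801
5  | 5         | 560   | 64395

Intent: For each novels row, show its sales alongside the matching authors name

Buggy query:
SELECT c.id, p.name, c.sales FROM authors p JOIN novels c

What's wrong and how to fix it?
Bug: Missing join condition: each novels row is matched to all authors rows instead of just its own

Fix: Add ON c.author_id = p.id to the JOIN

Corrected query:
SELECT c.id, p.name, c.sales FROM authors p JOIN novels c ON c.author_id = p.id

Result:
id | name    | sales
---+---------+------
1  | Asimov  | 18314
2  | Le Guin | 2494 
3  | Orwell  | 12878
4  | Borges  | 66801
5  | Borges  | 64395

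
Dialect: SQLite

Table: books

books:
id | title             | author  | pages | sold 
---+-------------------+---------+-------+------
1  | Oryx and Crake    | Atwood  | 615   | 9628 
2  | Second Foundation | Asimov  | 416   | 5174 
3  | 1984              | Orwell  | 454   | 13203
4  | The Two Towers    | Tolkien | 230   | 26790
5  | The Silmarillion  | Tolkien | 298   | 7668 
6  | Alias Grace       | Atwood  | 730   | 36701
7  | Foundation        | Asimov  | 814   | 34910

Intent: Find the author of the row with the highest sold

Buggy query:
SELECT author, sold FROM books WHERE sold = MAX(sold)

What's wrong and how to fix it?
Bug: MAX(sold) is an aggregate and cannot be used directly in WHERE

Fix: Use a subquery: WHERE sold = (SELECT MAX(sold) FROM books)

Corrected query:
SELECT author, sold FROM books WHERE sold = (SELECT MAX(sold) FROM books)

Result:
author | sold 
-------+------
Atwood | 36701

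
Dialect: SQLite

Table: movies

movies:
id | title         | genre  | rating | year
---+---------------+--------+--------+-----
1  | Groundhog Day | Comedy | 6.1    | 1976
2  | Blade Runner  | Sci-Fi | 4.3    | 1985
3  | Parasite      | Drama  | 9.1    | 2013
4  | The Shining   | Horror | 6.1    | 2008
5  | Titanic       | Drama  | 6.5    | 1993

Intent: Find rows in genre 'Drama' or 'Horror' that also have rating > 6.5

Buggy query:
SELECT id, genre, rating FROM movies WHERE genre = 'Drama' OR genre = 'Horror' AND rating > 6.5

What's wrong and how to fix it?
Bug: Without parentheses, AND is evaluated before OR, so the rating filter only applies to the 'Horror' branch

Fix: Add parentheses around the OR so the AND applies to both alternatives

Corrected query:
SELECT id, genre, rating FROM movies WHERE (genre = 'Drama' OR genre = 'Horror') AND rating > 6.5

Result:
id | genre | rating
---+-------+-------
3  | Drama | 9.1   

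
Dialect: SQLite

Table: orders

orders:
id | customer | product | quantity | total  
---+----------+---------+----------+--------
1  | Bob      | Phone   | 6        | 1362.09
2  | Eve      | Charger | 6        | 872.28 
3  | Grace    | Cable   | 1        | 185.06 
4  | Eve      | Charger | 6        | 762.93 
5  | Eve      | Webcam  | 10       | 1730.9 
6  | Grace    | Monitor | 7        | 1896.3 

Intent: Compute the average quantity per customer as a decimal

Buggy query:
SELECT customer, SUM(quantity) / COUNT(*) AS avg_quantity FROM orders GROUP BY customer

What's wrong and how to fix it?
Bug: Both operands are integers, so '/' performs integer division and truncates

Fix: Multiply by 1.0 (or CAST to REAL) to force floating-point division

Corrected query:
SELECT customer, SUM(quantity) * 1.0 / COUNT(*) AS avg_quantity FROM orders GROUP BY customer

Result:
customer | avg_quantity
---------+-------------
Bob      | 6           
Eve      | 7.333333    
Grace    | 4           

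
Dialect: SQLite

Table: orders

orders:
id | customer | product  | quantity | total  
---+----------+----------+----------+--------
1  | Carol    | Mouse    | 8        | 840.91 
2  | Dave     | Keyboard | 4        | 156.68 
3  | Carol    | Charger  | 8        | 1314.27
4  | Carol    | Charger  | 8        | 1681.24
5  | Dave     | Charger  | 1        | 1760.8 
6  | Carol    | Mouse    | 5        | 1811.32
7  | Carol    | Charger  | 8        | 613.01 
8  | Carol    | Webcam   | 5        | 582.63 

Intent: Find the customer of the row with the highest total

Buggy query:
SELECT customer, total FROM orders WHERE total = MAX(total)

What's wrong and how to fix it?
Bug: MAX(total) is an aggregate and cannot be used directly in WHERE

Fix: Use a subquery: WHERE total = (SELECT MAX(total) FROM orders)

Corrected query:
SELECT customer, total FROM orders WHERE total = (SELECT MAX(total) FROM orders)

Result:
customer | total  
---------+--------
Carol    | 1811.32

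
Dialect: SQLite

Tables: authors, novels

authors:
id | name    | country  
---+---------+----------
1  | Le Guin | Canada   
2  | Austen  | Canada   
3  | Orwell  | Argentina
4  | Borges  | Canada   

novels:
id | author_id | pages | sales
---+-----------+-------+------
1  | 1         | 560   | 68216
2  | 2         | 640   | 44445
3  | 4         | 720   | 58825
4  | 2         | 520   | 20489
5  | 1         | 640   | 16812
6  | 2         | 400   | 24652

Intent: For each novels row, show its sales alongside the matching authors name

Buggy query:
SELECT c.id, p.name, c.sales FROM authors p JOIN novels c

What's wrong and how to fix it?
Bug: Missing join condition: each novels row is matched to all authors rows instead of just its own

Fix: Add ON c.author_id = p.id to the JOIN

Corrected query:
SELECT c.id, p.name, c.sales FROM authors p JOIN novels c ON c.author_id = p.id

Result:
id | name    | sales
---+---------+------
1  | Le Guin | 68216
2  | Austen  | 44445
3  | Borges  | 58825
4  | Austen  | 20489
5  | Le Guin | 16812
6  | Austen  | 24652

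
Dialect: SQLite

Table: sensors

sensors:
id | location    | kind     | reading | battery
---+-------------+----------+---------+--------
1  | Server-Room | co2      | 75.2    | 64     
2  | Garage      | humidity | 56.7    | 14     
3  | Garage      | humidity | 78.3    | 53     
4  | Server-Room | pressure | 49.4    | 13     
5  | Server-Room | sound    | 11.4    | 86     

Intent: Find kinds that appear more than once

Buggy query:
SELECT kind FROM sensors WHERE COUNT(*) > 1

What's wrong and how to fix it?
Bug: COUNT(*) is an aggregate and cannot be used in WHERE

Fix: GROUP BY kind, then filter groups with HAVING COUNT(*) > 1

Corrected query:
SELECT kind FROM sensors GROUP BY kind HAVING COUNT(*) > 1

Result:
kind    
--------
humidity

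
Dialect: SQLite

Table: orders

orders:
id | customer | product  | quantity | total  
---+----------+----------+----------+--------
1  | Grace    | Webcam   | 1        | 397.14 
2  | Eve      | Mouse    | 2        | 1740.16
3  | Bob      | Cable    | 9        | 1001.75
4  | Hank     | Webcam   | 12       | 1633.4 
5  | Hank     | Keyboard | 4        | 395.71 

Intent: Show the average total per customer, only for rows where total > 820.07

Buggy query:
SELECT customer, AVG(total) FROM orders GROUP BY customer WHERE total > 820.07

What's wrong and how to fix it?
Bug: WHERE cannot follow GROUP BY

Fix: Place WHERE between FROM and GROUP BY

Corrected query:
SELECT customer, AVG(total) FROM orders WHERE total > 820.07 GROUP BY customer

Result:
customer | AVG(total)
---------+-----------
Bob      | 1001.75   
Eve      | 1740.16   
Hank     | 1633.4    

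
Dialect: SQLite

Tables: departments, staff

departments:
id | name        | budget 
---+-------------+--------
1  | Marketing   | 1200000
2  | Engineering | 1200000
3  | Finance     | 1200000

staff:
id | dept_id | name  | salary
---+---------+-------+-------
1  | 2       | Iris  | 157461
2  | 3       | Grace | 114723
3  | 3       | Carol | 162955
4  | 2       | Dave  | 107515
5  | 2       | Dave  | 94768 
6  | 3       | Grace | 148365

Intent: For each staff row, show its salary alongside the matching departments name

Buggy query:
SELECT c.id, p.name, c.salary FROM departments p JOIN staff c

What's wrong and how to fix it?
Bug: Missing join condition: each staff row is matched to all departments rows instead of just its own

Fix: Add ON c.dept_id = p.id to the JOIN

Corrected query:
SELECT c.id, p.name, c.salary FROM departments p JOIN staff c ON c.dept_id = p.id

Result:
id | name        | salary
---+-------------+-------
1  | Engineering | 157461
2  | Finance     | 114723
3  | Finance     | 162955
4  | Engineering | 107515
5  | Engineering | 94768 
6  | Finance     | 148365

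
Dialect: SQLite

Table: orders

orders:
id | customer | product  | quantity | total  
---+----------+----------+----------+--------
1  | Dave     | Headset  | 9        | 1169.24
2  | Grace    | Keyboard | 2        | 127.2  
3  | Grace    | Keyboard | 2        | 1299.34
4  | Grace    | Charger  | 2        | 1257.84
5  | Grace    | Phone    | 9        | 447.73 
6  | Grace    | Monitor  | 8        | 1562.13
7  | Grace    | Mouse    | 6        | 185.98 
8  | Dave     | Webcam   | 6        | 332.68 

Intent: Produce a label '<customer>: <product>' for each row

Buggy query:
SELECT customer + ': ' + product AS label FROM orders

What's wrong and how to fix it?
Bug: '+' is numeric addition; on text columns SQLite converts them to 0 instead of concatenating

Fix: Use the || operator for string concatenation

Corrected query:
SELECT customer || ': ' || product AS label FROM orders

Result:
label          
---------------
Dave: Headset  
Grace: Keyboard
Grace: Keyboard
Grace: Charger 
Grace: Phone   
Grace: Monitor 
Grace: Mouse   
Dave: Webcam   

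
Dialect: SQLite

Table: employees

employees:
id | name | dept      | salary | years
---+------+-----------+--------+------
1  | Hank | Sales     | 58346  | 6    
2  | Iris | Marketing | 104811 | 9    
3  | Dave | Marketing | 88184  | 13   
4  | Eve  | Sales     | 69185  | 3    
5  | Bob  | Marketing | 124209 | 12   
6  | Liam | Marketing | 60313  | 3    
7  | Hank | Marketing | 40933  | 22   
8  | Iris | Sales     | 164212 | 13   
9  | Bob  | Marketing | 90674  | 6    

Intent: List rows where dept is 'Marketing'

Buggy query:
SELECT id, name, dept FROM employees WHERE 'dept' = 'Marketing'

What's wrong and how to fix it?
Bug: Single quotes denote string literals in SQL; the column name is being compared as a constant string

Fix: Remove the quotes around the column name (or use double quotes for an identifier)

Corrected query:
SELECT id, name, dept FROM employees WHERE dept = 'Marketing'

Result:
id | name | dept     
---+------+----------
2  | Iris | Marketing
3  | Dave | Marketing
5  | Bob  | Marketing
6  | Liam | Marketing
7  | Hank | Marketing
9  | Bob  | Marketing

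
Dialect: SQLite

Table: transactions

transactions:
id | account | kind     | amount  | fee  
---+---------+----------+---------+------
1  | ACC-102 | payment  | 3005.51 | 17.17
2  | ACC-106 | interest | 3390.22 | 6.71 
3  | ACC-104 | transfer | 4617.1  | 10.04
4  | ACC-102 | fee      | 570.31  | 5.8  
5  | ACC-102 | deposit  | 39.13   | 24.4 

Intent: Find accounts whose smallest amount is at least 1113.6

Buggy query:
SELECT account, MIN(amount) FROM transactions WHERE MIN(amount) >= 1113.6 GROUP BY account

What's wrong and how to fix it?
Bug: MIN() in WHERE is a misuse of aggregate

Fix: Replace WHERE with HAVING after the GROUP BY

Corrected query:
SELECT account, MIN(amount) FROM transactions GROUP BY account HAVING MIN(amount) >= 1113.6

Result:
account | MIN(amount)
--------+------------
ACC-104 | 4617.1     
ACC-106 | 3390.22    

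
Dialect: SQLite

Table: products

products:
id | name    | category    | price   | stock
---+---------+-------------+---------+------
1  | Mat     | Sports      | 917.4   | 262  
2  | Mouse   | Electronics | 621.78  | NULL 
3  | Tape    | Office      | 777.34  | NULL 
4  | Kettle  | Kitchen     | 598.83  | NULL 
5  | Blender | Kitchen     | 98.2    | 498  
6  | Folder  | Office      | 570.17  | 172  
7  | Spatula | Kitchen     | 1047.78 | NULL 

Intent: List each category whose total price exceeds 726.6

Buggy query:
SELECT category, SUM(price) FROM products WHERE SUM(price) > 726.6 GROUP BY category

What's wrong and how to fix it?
Bug: Aggregate functions cannot appear in a WHERE clause

Fix: Use HAVING (which filters groups after aggregation) instead of WHERE

Corrected query:
SELECT category, SUM(price) FROM products GROUP BY category HAVING SUM(price) > 726.6

Result:
category | SUM(price)
---------+-----------
Kitchen  | 1744.81   
Office   | 1347.51   
Sports   | 917.4     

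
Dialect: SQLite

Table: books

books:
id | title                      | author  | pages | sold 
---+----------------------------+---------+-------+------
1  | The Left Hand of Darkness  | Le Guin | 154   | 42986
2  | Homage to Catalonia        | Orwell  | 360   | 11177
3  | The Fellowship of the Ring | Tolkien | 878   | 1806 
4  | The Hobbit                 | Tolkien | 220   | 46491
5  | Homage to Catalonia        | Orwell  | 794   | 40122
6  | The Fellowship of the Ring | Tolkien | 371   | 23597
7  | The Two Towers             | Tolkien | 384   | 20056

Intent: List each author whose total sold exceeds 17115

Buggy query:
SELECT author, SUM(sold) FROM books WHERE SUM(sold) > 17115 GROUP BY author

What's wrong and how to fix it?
Bug: Aggregate functions cannot appear in a WHERE clause

Fix: Use HAVING (which filters groups after aggregation) instead of WHERE

Corrected query:
SELECT author, SUM(sold) FROM books GROUP BY author HAVING SUM(sold) > 17115

Result:
author  | SUM(sold)
--------+----------
Le Guin | 42986    
Orwell  | 51299    
Tolkien | 91950    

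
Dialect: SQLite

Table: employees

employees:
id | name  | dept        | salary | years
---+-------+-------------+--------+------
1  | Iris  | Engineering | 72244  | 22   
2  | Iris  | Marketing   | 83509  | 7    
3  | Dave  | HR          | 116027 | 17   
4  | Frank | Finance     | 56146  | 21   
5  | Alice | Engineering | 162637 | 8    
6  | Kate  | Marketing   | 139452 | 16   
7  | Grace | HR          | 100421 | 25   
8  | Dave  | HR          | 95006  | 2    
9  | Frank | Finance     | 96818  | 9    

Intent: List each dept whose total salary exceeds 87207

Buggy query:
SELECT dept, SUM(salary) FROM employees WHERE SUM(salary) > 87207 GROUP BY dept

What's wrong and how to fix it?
Bug: SUM(salary) is an aggregate, but WHERE filters rows before aggregation

Fix: Move the aggregate condition to a HAVING clause

Corrected query:
SELECT dept, SUM(salary) FROM employees GROUP BY dept HAVING SUM(salary) > 87207

Result:
dept        | SUM(salary)
------------+------------
Engineering | 234881     
Finance     | 152964     
HR          | 311454     
Marketing   | 222961     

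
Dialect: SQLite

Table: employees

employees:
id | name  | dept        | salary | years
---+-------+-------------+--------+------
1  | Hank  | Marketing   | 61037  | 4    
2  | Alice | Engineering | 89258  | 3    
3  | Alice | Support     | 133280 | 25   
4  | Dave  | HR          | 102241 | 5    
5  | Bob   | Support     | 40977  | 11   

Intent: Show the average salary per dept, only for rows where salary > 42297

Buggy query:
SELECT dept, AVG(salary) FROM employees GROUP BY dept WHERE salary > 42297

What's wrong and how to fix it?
Bug: WHERE cannot follow GROUP BY

Fix: Place WHERE between FROM and GROUP BY

Corrected query:
SELECT dept, AVG(salary) FROM employees WHERE salary > 42297 GROUP BY dept

Result:
dept        | AVG(salary)
------------+------------
Engineering | 89258      
HR          | 102241     
Marketing   | 61037      
Support     | 133280     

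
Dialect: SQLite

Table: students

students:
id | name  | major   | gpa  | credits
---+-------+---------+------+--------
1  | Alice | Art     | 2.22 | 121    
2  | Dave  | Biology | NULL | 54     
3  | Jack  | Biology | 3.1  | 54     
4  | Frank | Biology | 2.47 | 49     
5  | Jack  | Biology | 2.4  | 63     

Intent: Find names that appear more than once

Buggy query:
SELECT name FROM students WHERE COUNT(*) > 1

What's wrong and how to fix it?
Bug: WHERE can't reference COUNT(*); aggregates are computed after WHERE

Fix: GROUP BY name, then filter groups with HAVING COUNT(*) > 1

Corrected query:
SELECT name FROM students GROUP BY name HAVING COUNT(*) > 1

Result:
name
----
Jack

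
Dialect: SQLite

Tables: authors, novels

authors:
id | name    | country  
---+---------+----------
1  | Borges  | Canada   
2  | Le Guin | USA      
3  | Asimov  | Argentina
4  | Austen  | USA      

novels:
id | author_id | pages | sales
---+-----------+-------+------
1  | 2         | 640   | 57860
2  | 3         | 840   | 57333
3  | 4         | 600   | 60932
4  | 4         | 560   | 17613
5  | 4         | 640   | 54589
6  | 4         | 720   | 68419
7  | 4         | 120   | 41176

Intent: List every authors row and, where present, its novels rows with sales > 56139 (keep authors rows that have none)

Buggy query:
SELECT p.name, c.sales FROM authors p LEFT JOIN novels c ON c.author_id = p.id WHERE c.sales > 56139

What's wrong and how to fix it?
Bug: Filtering c.sales in WHERE discards the NULL rows produced by LEFT JOIN, turning it into an inner join

Fix: Move the right-table condition into the ON clause so unmatched parents are kept

Corrected query:
SELECT p.name, c.sales FROM authors p LEFT JOIN novels c ON c.author_id = p.id AND c.sales > 56139

Result:
name    | sales
--------+------
Borges  | NULL 
Le Guin | 57860
Asimov  | 57333
Austen  | 60932
Austen  | 68419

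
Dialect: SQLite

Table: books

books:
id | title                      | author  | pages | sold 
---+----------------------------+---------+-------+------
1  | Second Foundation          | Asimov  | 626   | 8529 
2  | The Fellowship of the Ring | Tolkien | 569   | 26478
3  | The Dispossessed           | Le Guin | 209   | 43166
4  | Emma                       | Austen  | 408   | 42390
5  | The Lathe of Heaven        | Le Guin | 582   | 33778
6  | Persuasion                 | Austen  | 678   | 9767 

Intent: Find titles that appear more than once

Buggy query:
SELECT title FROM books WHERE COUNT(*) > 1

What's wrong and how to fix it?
Bug: COUNT(*) is an aggregate and cannot be used in WHERE

Fix: GROUP BY title, then filter groups with HAVING COUNT(*) > 1

Corrected query:
SELECT title FROM books GROUP BY title HAVING COUNT(*) > 1

Result:
(no rows)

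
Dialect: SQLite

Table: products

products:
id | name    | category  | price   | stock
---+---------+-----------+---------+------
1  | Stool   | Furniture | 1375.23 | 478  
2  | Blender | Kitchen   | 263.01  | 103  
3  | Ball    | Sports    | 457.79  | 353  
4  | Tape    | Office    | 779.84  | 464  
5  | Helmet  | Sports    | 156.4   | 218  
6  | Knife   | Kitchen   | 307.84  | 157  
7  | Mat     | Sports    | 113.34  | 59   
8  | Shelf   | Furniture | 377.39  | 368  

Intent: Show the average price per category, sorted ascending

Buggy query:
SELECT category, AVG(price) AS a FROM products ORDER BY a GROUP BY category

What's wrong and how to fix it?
Bug: GROUP BY must precede ORDER BY

Fix: Reorder: SELECT … FROM … GROUP BY … ORDER BY …

Corrected query:
SELECT category, AVG(price) AS a FROM products GROUP BY category ORDER BY a

Result:
category  | a      
----------+--------
Sports    | 242.51 
Kitchen   | 285.425
Office    | 779.84 
Furniture | 876.31 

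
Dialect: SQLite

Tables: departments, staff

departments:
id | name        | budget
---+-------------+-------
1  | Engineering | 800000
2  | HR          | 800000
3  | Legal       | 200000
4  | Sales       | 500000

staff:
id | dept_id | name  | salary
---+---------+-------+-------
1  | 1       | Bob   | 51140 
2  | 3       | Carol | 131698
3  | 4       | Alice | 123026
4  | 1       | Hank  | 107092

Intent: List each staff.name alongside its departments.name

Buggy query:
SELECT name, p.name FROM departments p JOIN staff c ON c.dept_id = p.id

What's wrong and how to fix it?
Bug: Both tables have a 'name' column; the unqualified reference is ambiguous

Fix: Qualify the column with its table alias (c.name)

Corrected query:
SELECT c.name, p.name FROM departments p JOIN staff c ON c.dept_id = p.id

Result:
name  | name       
------+------------
Bob   | Engineering
Carol | Legal      
Alice | Sales      
Hank  | Engineering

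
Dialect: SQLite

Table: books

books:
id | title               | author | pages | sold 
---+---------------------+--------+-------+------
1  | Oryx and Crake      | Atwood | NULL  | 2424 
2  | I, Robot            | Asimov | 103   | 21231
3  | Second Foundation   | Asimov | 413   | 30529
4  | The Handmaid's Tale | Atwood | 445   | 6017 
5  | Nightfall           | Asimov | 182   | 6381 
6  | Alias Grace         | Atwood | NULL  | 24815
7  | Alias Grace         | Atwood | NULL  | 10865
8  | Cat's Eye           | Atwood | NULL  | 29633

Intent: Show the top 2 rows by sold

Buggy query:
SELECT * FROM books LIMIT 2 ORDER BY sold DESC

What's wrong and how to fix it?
Bug: LIMIT must come after ORDER BY

Fix: Sort with ORDER BY, then apply LIMIT

Corrected query:
SELECT * FROM books ORDER BY sold DESC LIMIT 2

Result:
id | title             | author | pages | sold 
---+-------------------+--------+-------+------
3  | Second Foundation | Asimov | 413   | 30529
8  | Cat's Eye         | Atwood | NULL  | 29633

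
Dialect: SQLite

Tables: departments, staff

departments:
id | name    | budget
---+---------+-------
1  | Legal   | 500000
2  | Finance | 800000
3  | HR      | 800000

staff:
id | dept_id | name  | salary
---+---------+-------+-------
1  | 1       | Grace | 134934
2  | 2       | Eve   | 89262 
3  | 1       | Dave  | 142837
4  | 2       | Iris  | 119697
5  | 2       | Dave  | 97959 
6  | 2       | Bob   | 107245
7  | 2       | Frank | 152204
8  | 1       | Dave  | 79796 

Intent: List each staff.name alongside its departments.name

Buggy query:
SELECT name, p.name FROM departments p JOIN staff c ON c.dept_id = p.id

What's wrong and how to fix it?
Bug: 'name' exists in both joined tables, so the database can't tell which one is meant

Fix: Qualify the column with its table alias (c.name)

Corrected query:
SELECT c.name, p.name FROM departments p JOIN staff c ON c.dept_id = p.id

Result:
name  | name   
------+--------
Grace | Legal  
Eve   | Finance
Dave  | Legal  
Iris  | Finance
Dave  | Finance
Bob   | Finance
Frank | Finance
Dave  | Legal  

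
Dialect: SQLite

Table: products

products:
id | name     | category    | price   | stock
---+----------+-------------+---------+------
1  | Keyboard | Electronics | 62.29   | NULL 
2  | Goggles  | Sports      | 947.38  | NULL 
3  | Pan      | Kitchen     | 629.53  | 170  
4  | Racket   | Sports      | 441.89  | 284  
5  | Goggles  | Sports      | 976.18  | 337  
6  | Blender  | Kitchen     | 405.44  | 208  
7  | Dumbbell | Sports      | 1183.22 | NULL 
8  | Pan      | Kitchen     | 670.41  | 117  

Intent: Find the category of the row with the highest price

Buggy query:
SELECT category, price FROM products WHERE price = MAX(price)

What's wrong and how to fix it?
Bug: MAX(price) is an aggregate and cannot be used directly in WHERE

Fix: Wrap MAX in a scalar subquery so WHERE compares against a single value

Corrected query:
SELECT category, price FROM products WHERE price = (SELECT MAX(price) FROM products)

Result:
category | price  
---------+--------
Sports   | 1183.22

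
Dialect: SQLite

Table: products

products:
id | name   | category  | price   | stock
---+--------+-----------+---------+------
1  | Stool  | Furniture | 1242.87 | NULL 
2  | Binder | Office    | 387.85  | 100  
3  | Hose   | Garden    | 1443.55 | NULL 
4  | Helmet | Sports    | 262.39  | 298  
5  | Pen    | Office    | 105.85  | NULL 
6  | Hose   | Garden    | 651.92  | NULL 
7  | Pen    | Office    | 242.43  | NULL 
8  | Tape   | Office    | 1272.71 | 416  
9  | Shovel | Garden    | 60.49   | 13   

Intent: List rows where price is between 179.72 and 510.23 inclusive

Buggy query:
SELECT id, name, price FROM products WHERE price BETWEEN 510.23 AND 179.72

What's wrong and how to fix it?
Bug: The bounds are reversed; BETWEEN a AND b requires a <= b to match anything

Fix: Swap the bounds so the smaller value comes first

Corrected query:
SELECT id, name, price FROM products WHERE price BETWEEN 179.72 AND 510.23

Result:
id | name   | price 
---+--------+-------
2  | Binder | 387.85
4  | Helmet | 262.39
7  | Pen    | 242.43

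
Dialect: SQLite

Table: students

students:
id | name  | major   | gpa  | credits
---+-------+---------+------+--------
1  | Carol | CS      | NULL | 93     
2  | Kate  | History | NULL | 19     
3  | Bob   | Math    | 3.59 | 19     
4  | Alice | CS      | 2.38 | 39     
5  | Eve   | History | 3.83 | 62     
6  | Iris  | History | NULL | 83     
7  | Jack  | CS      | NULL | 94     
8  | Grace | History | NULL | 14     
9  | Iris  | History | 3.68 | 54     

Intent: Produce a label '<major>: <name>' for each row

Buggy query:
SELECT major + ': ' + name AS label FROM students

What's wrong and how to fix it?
Bug: '+' is numeric addition; on text columns SQLite converts them to 0 instead of concatenating

Fix: Replace + with || to concatenate text

Corrected query:
SELECT major || ': ' || name AS label FROM students

Result:
label         
--------------
CS: Carol     
History: Kate 
Math: Bob     
CS: Alice     
History: Eve  
History: Iris 
CS: Jack      
History: Grace
History: Iris 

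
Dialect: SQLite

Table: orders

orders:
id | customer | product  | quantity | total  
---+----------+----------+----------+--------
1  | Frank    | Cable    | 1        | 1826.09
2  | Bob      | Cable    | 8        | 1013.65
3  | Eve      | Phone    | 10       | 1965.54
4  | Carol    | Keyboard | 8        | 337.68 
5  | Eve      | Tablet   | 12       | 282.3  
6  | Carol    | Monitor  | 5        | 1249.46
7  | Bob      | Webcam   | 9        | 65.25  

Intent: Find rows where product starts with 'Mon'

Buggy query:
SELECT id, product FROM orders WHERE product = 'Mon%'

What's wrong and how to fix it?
Bug: Wildcards only work with LIKE; '=' treats '%' as a literal character

Fix: Use LIKE for wildcard pattern matching

Corrected query:
SELECT id, product FROM orders WHERE product LIKE 'Mon%'

Result:
id | product
---+--------
6  | Monitor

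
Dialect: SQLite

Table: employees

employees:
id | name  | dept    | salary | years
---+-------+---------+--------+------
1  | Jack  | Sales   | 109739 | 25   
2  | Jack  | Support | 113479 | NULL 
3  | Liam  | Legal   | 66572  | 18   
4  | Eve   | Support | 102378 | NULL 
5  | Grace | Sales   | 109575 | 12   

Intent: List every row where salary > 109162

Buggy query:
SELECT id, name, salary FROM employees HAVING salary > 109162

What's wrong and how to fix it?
Bug: HAVING filters the output of aggregation, but this query has no GROUP BY and no aggregate functions, so SQLite rejects it (HAVING clause on a non-aggregate query); the condition here is per row

Fix: Replace HAVING with WHERE since the condition applies to individual rows

Corrected query:
SELECT id, name, salary FROM employees WHERE salary > 109162

Result:
id | name  | salary
---+-------+-------
1  | Jack  | 109739
2  | Jack  | 113479
5  | Grace | 109575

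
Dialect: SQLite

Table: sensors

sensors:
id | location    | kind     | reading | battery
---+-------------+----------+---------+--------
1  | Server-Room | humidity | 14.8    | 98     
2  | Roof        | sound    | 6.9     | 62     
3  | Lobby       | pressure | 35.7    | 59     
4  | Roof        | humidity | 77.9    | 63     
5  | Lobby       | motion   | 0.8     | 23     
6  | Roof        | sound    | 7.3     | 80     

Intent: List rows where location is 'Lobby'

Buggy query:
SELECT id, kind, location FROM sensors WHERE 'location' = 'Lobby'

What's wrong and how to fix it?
Bug: 'location' in single quotes is a string literal, not the column; the comparison is literal-vs-literal and never true

Fix: Reference the column as location without single quotes

Corrected query:
SELECT id, kind, location FROM sensors WHERE location = 'Lobby'

Result:
id | kind     | location
---+----------+---------
3  | pressure | Lobby   
5  | motion   | Lobby   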